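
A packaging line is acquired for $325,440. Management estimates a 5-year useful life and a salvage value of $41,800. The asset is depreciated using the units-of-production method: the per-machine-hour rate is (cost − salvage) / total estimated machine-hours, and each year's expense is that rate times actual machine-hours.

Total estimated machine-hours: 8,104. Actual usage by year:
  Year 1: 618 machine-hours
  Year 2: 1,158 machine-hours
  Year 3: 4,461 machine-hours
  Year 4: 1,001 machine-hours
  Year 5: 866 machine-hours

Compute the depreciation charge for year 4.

$35,035

Depreciable base = $325,440 − $41,800 = $283,640.
Rate = $283,640 / 8,104 machine-hours = $35 per machine-hour.
Year 1: 618 × $35 = $21,630. Book value $303,810.
Year 2: 1,158 × $35 = $40,530. Book value $263,280.
Year 3: 4,461 × $35 = $156,135. Book value $107,145.
Year 4: 1,001 × $35 = $35,035. Book value $72,110.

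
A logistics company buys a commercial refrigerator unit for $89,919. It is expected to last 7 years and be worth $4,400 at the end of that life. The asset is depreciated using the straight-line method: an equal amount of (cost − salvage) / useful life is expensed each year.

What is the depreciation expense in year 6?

Depreciable base = $89,919 − $4,400 = $85,519.
Annual expense = $85,519 / 7 = $12,217.

$12,217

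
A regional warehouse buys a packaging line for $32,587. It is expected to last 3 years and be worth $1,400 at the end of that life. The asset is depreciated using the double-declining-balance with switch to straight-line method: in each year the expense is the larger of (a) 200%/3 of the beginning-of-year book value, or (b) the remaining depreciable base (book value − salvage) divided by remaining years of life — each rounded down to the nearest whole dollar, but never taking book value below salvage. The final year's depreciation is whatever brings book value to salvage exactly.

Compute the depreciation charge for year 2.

$7,242

Depreciable base = $32,587 − $1,400 = $31,187.
Year 1: DB = ⌊$32,587 × 200%/3⌋ = $21,724; SL = ⌊$31,187/3⌋ = $10,395 → take DB $21,724. Book value $10,863.
Year 2: DB = ⌊$10,863 × 200%/3⌋ = $7,242; SL = ⌊$9,463/2⌋ = $4,731 → take DB $7,242. Book value $3,621.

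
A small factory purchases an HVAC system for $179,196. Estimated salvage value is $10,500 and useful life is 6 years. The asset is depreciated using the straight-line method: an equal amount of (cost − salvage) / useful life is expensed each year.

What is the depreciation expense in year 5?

Depreciable base = $179,196 − $10,500 = $168,696.
Annual expense = $168,696 / 6 = $28,116.

$28,116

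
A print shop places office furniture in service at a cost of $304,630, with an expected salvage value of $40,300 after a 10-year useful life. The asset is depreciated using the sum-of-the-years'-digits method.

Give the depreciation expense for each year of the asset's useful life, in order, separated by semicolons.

Depreciable base = $304,630 − $40,300 = $264,330.
Sum of the years' digits = 10+9+8+7+6+5+4+3+2+1 = 55.
Year 1: $264,330 × 10/55 = $48,060. Book value $256,570.
Year 2: $264,330 × 9/55 = $43,254. Book value $213,316.
Year 3: $264,330 × 8/55 = $38,448. Book value $174,868.
Year 4: $264,330 × 7/55 = $33,642. Book value $141,226.
Year 5: $264,330 × 6/55 = $28,836. Book value $112,390.
Year 6: $264,330 × 5/55 = $24,030. Book value $88,360.
Year 7: $264,330 × 4/55 = $19,224. Book value $69,136.
Year 8: $264,330 × 3/55 = $14,418. Book value $54,718.
Year 9: $264,330 × 2/55 = $9,612. Book value $45,106.
Year 10: $264,330 × 1/55 = $4,806. Book value $40,300.

$48,060; $43,254; $38,448; $33,642; $28,836; $24,030; $19,224; $14,418; $9,612; $4,806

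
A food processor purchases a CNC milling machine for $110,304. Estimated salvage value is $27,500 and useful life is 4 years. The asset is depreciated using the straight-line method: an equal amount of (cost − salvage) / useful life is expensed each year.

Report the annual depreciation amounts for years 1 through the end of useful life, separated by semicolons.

$20,701; $20,701; $20,701; $20,701

Depreciable base = $110,304 − $27,500 = $82,804.
Annual expense = $82,804 / 4 = $20,701.
End of year 1: book value $89,603.
End of year 2: book value $68,902.
End of year 3: book value $48,201.
End of year 4: book value $27,500.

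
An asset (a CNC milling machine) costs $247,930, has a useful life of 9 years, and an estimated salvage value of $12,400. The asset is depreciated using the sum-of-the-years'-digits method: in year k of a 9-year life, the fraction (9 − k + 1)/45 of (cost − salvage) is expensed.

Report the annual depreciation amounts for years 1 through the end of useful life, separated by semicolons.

$47,106; $41,872; $36,638; $31,404; $26,170; $20,936; $15,702; $10,468; $5,234

Depreciable base = $247,930 − $12,400 = $235,530.
Sum of the years' digits = 9+8+7+6+5+4+3+2+1 = 45.
Year 1: $235,530 × 9/45 = $47,106. Book value $200,824.
Year 2: $235,530 × 8/45 = $41,872. Book value $158,952.
Year 3: $235,530 × 7/45 = $36,638. Book value $122,314.
Year 4: $235,530 × 6/45 = $31,404. Book value $90,910.
Year 5: $235,530 × 5/45 = $26,170. Book value $64,740.
Year 6: $235,530 × 4/45 = $20,936. Book value $43,804.
Year 7: $235,530 × 3/45 = $15,702. Book value $28,102.
Year 8: $235,530 × 2/45 = $10,468. Book value $17,634.
Year 9: $235,530 × 1/45 = $5,234. Book value $12,400.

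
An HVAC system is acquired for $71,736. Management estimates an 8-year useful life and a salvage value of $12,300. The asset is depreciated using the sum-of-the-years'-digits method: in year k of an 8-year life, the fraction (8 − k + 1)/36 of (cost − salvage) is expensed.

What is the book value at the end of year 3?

$37,065

Depreciable base = $71,736 − $12,300 = $59,436.
Sum of the years' digits = 8+7+6+5+4+3+2+1 = 36.
Year 1: $59,436 × 8/36 = $13,208. Book value $58,528.
Year 2: $59,436 × 7/36 = $11,557. Book value $46,971.
Year 3: $59,436 × 6/36 = $9,906. Book value $37,065.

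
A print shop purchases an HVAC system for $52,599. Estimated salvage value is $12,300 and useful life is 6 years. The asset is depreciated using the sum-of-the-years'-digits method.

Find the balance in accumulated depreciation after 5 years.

Depreciable base = $52,599 − $12,300 = $40,299.
Sum of the years' digits = 6+5+4+3+2+1 = 21.
Year 1: $40,299 × 6/21 = $11,514. Book value $41,085.
Year 2: $40,299 × 5/21 = $9,595. Book value $31,490.
Year 3: $40,299 × 4/21 = $7,676. Book value $23,814.
Year 4: $40,299 × 3/21 = $5,757. Book value $18,057.
Year 5: $40,299 × 2/21 = $3,838. Book value $14,219.
Accumulated through year 5 = $52,599 − $14,219 = $38,380.

$38,380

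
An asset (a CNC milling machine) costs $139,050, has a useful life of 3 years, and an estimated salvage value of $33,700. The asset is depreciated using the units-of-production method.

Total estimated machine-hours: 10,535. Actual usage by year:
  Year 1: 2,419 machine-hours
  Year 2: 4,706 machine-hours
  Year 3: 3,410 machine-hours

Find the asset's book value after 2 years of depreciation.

$67,800

Depreciable base = $139,050 − $33,700 = $105,350.
Rate = $105,350 / 10,535 machine-hours = $10 per machine-hour.
Year 1: 2,419 × $10 = $24,190. Book value $114,860.
Year 2: 4,706 × $10 = $47,060. Book value $67,800.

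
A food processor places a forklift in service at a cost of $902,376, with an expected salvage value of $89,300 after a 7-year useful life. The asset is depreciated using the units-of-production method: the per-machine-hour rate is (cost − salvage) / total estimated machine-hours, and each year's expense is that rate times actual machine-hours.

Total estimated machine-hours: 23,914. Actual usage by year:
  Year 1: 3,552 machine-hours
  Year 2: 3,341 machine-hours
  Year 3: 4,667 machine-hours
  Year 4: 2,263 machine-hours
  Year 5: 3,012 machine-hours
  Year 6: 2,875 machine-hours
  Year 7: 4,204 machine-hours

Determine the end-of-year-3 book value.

Depreciable base = $902,376 − $89,300 = $813,076.
Rate = $813,076 / 23,914 machine-hours = $34 per machine-hour.
Year 1: 3,552 × $34 = $120,768. Book value $781,608.
Year 2: 3,341 × $34 = $113,594. Book value $668,014.
Year 3: 4,667 × $34 = $158,678. Book value $509,336.

$509,336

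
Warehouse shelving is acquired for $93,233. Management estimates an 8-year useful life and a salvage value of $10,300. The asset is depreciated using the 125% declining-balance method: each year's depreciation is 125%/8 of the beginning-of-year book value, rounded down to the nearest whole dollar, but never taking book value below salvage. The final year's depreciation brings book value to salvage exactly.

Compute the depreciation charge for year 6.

$6,229

Depreciable base = $93,233 − $10,300 = $82,933.
Year 1: ⌊$93,233 × 125%/8⌋ = $14,567. Book value $78,666.
Year 2: ⌊$78,666 × 125%/8⌋ = $12,291. Book value $66,375.
Year 3: ⌊$66,375 × 125%/8⌋ = $10,371. Book value $56,004.
Year 4: ⌊$56,004 × 125%/8⌋ = $8,750. Book value $47,254.
Year 5: ⌊$47,254 × 125%/8⌋ = $7,383. Book value $39,871.
Year 6: ⌊$39,871 × 125%/8⌋ = $6,229. Book value $33,642.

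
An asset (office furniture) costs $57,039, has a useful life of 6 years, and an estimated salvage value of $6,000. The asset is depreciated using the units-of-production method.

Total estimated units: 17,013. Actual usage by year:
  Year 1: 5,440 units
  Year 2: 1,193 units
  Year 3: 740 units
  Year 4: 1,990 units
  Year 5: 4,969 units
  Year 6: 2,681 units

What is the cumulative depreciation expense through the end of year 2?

Depreciable base = $57,039 − $6,000 = $51,039.
Rate = $51,039 / 17,013 units = $3 per unit.
Year 1: 5,440 × $3 = $16,320. Book value $40,719.
Year 2: 1,193 × $3 = $3,579. Book value $37,140.
Accumulated through year 2 = $57,039 − $37,140 = $19,899.

$19,899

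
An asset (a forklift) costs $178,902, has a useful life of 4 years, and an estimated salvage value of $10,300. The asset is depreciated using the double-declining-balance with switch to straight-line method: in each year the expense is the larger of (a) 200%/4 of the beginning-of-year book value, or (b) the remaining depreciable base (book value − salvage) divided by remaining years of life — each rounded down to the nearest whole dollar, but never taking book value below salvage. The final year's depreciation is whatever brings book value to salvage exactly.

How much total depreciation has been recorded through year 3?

Depreciable base = $178,902 − $10,300 = $168,602.
Year 1: DB = ⌊$178,902 × 200%/4⌋ = $89,451; SL = ⌊$168,602/4⌋ = $42,150 → take DB $89,451. Book value $89,451.
Year 2: DB = ⌊$89,451 × 200%/4⌋ = $44,725; SL = ⌊$79,151/3⌋ = $26,383 → take DB $44,725. Book value $44,726.
Year 3: DB = ⌊$44,726 × 200%/4⌋ = $22,363; SL = ⌊$34,426/2⌋ = $17,213 → take DB $22,363. Book value $22,363.
Accumulated through year 3 = $178,902 − $22,363 = $156,539.

$156,539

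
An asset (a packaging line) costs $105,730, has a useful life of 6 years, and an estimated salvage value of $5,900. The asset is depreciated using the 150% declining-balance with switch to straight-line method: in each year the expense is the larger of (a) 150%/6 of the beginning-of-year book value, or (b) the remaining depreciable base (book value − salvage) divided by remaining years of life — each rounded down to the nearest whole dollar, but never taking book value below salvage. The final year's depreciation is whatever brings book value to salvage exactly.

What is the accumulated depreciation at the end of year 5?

Depreciable base = $105,730 − $5,900 = $99,830.
Year 1: DB = ⌊$105,730 × 150%/6⌋ = $26,432; SL = ⌊$99,830/6⌋ = $16,638 → take DB $26,432. Book value $79,298.
Year 2: DB = ⌊$79,298 × 150%/6⌋ = $19,824; SL = ⌊$73,398/5⌋ = $14,679 → take DB $19,824. Book value $59,474.
Year 3: DB = ⌊$59,474 × 150%/6⌋ = $14,868; SL = ⌊$53,574/4⌋ = $13,393 → take DB $14,868. Book value $44,606.
Year 4: DB = ⌊$44,606 × 150%/6⌋ = $11,151; SL = ⌊$38,706/3⌋ = $12,902 → take SL $12,902. Book value $31,704.
Year 5: DB = ⌊$31,704 × 150%/6⌋ = $7,926; SL = ⌊$25,804/2⌋ = $12,902 → take SL $12,902. Book value $18,802.
Accumulated through year 5 = $105,730 − $18,802 = $86,928.

$86,928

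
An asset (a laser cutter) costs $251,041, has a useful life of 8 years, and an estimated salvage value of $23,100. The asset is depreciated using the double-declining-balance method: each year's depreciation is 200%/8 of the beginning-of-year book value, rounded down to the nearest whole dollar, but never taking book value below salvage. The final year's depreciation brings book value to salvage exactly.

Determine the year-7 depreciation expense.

$11,170

Depreciable base = $251,041 − $23,100 = $227,941.
Year 1: ⌊$251,041 × 200%/8⌋ = $62,760. Book value $188,281.
Year 2: ⌊$188,281 × 200%/8⌋ = $47,070. Book value $141,211.
Year 3: ⌊$141,211 × 200%/8⌋ = $35,302. Book value $105,909.
Year 4: ⌊$105,909 × 200%/8⌋ = $26,477. Book value $79,432.
Year 5: ⌊$79,432 × 200%/8⌋ = $19,858. Book value $59,574.
Year 6: ⌊$59,574 × 200%/8⌋ = $14,893. Book value $44,681.
Year 7: ⌊$44,681 × 200%/8⌋ = $11,170. Book value $33,511.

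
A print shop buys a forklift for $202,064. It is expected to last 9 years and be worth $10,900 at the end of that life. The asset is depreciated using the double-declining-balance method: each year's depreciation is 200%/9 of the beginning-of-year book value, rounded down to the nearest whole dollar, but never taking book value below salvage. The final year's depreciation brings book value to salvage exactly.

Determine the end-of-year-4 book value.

$73,947

Depreciable base = $202,064 − $10,900 = $191,164.
Year 1: ⌊$202,064 × 200%/9⌋ = $44,903. Book value $157,161.
Year 2: ⌊$157,161 × 200%/9⌋ = $34,924. Book value $122,237.
Year 3: ⌊$122,237 × 200%/9⌋ = $27,163. Book value $95,074.
Year 4: ⌊$95,074 × 200%/9⌋ = $21,127. Book value $73,947.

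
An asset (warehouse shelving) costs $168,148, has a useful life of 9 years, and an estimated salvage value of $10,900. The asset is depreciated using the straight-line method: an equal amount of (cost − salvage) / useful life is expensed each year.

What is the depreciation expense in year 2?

Depreciable base = $168,148 − $10,900 = $157,248.
Annual expense = $157,248 / 9 = $17,472.

$17,472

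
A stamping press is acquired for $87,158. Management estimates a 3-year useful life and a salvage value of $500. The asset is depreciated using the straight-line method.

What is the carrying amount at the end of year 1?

Depreciable base = $87,158 − $500 = $86,658.
Annual expense = $86,658 / 3 = $28,886.
End of year 1: book value $58,272.

$58,272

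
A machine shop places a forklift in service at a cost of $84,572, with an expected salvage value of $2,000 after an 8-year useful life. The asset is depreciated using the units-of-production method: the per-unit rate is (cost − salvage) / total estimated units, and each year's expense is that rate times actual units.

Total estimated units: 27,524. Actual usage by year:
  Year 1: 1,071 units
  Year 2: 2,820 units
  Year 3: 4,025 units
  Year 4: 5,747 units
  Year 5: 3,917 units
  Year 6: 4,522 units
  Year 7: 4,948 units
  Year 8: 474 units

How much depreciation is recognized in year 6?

$13,566

Depreciable base = $84,572 − $2,000 = $82,572.
Rate = $82,572 / 27,524 units = $3 per unit.
Year 1: 1,071 × $3 = $3,213. Book value $81,359.
Year 2: 2,820 × $3 = $8,460. Book value $72,899.
Year 3: 4,025 × $3 = $12,075. Book value $60,824.
Year 4: 5,747 × $3 = $17,241. Book value $43,583.
Year 5: 3,917 × $3 = $11,751. Book value $31,832.
Year 6: 4,522 × $3 = $13,566. Book value $18,266.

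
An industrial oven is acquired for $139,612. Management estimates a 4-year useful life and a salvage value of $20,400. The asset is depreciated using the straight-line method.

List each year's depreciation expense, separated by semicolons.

Depreciable base = $139,612 − $20,400 = $119,212.
Annual expense = $119,212 / 4 = $29,803.
End of year 1: book value $109,809.
End of year 2: book value $80,006.
End of year 3: book value $50,203.
End of year 4: book value $20,400.

$29,803; $29,803; $29,803; $29,803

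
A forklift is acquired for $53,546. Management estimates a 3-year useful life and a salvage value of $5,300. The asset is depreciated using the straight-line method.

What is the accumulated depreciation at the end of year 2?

Depreciable base = $53,546 − $5,300 = $48,246.
Annual expense = $48,246 / 3 = $16,082.
End of year 1: book value $37,464.
End of year 2: book value $21,382.
Accumulated through year 2 = $53,546 − $21,382 = $32,164.

$32,164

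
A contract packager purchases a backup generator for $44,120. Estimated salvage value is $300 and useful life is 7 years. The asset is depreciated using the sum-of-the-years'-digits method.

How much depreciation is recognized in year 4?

Depreciable base = $44,120 − $300 = $43,820.
Sum of the years' digits = 7+6+5+4+3+2+1 = 28.
Year 1: $43,820 × 7/28 = $10,955. Book value $33,165.
Year 2: $43,820 × 6/28 = $9,390. Book value $23,775.
Year 3: $43,820 × 5/28 = $7,825. Book value $15,950.
Year 4: $43,820 × 4/28 = $6,260. Book value $9,690.

$6,260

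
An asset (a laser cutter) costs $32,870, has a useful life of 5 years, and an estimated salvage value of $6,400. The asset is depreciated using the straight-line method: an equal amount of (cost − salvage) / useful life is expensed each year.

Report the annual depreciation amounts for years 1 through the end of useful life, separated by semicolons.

$5,294; $5,294; $5,294; $5,294; $5,294

Depreciable base = $32,870 − $6,400 = $26,470.
Annual expense = $26,470 / 5 = $5,294.
End of year 1: book value $27,576.
End of year 2: book value $22,282.
End of year 3: book value $16,988.
End of year 4: book value $11,694.
End of year 5: book value $6,400.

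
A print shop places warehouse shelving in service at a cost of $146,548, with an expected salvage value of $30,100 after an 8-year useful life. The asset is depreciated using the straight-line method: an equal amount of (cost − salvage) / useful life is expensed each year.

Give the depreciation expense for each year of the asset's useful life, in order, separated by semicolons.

Depreciable base = $146,548 − $30,100 = $116,448.
Annual expense = $116,448 / 8 = $14,556.
End of year 1: book value $131,992.
End of year 2: book value $117,436.
End of year 3: book value $102,880.
End of year 4: book value $88,324.
End of year 5: book value $73,768.
End of year 6: book value $59,212.
End of year 7: book value $44,656.
End of year 8: book value $30,100.

$14,556; $14,556; $14,556; $14,556; $14,556; $14,556; $14,556; $14,556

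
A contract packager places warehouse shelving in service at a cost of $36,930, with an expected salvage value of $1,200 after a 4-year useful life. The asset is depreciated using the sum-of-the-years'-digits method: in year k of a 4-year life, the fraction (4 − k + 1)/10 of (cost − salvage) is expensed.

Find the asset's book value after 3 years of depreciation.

Depreciable base = $36,930 − $1,200 = $35,730.
Sum of the years' digits = 4+3+2+1 = 10.
Year 1: $35,730 × 4/10 = $14,292. Book value $22,638.
Year 2: $35,730 × 3/10 = $10,719. Book value $11,919.
Year 3: $35,730 × 2/10 = $7,146. Book value $4,773.

$4,773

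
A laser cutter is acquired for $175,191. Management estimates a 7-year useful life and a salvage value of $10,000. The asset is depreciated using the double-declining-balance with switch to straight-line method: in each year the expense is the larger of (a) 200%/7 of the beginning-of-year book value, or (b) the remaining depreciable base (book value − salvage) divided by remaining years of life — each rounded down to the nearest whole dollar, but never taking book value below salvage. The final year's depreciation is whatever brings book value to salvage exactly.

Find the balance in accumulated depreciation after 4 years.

$129,586

Depreciable base = $175,191 − $10,000 = $165,191.
Year 1: DB = ⌊$175,191 × 200%/7⌋ = $50,054; SL = ⌊$165,191/7⌋ = $23,598 → take DB $50,054. Book value $125,137.
Year 2: DB = ⌊$125,137 × 200%/7⌋ = $35,753; SL = ⌊$115,137/6⌋ = $19,189 → take DB $35,753. Book value $89,384.
Year 3: DB = ⌊$89,384 × 200%/7⌋ = $25,538; SL = ⌊$79,384/5⌋ = $15,876 → take DB $25,538. Book value $63,846.
Year 4: DB = ⌊$63,846 × 200%/7⌋ = $18,241; SL = ⌊$53,846/4⌋ = $13,461 → take DB $18,241. Book value $45,605.
Accumulated through year 4 = $175,191 − $45,605 = $129,586.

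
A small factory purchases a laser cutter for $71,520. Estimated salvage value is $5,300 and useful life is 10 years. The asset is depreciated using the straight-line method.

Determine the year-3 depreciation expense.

Depreciable base = $71,520 − $5,300 = $66,220.
Annual expense = $66,220 / 10 = $6,622.

$6,622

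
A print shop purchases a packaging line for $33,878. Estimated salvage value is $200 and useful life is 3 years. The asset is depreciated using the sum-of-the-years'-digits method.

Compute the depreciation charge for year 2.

Depreciable base = $33,878 − $200 = $33,678.
Sum of the years' digits = 3+2+1 = 6.
Year 1: $33,678 × 3/6 = $16,839. Book value $17,039.
Year 2: $33,678 × 2/6 = $11,226. Book value $5,813.

$11,226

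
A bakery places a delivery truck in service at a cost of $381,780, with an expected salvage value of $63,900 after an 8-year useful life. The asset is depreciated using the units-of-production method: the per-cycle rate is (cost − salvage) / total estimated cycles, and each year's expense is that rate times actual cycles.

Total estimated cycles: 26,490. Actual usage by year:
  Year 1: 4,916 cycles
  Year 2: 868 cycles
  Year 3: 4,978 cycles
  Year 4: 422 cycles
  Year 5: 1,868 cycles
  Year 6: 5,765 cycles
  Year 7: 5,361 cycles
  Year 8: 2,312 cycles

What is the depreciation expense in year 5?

$22,416

Depreciable base = $381,780 − $63,900 = $317,880.
Rate = $317,880 / 26,490 cycles = $12 per cycle.
Year 1: 4,916 × $12 = $58,992. Book value $322,788.
Year 2: 868 × $12 = $10,416. Book value $312,372.
Year 3: 4,978 × $12 = $59,736. Book value $252,636.
Year 4: 422 × $12 = $5,064. Book value $247,572.
Year 5: 1,868 × $12 = $22,416. Book value $225,156.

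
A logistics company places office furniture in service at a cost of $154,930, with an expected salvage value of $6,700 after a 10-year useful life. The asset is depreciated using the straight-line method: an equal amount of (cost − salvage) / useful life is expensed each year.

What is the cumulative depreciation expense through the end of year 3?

Depreciable base = $154,930 − $6,700 = $148,230.
Annual expense = $148,230 / 10 = $14,823.
End of year 1: book value $140,107.
End of year 2: book value $125,284.
End of year 3: book value $110,461.
Accumulated through year 3 = $154,930 − $110,461 = $44,469.

$44,469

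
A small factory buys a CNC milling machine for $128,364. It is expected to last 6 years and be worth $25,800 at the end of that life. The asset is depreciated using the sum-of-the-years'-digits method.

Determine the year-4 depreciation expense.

$14,652

Depreciable base = $128,364 − $25,800 = $102,564.
Sum of the years' digits = 6+5+4+3+2+1 = 21.
Year 1: $102,564 × 6/21 = $29,304. Book value $99,060.
Year 2: $102,564 × 5/21 = $24,420. Book value $74,640.
Year 3: $102,564 × 4/21 = $19,536. Book value $55,104.
Year 4: $102,564 × 3/21 = $14,652. Book value $40,452.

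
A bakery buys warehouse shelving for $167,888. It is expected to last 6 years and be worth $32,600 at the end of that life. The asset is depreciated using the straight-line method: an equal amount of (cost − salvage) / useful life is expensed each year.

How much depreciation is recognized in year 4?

Depreciable base = $167,888 − $32,600 = $135,288.
Annual expense = $135,288 / 6 = $22,548.

$22,548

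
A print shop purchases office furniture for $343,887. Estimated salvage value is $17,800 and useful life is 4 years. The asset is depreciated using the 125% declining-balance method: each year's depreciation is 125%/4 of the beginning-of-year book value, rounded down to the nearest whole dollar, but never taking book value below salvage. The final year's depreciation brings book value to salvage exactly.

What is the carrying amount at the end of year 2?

Depreciable base = $343,887 − $17,800 = $326,087.
Year 1: ⌊$343,887 × 125%/4⌋ = $107,464. Book value $236,423.
Year 2: ⌊$236,423 × 125%/4⌋ = $73,882. Book value $162,541.

$162,541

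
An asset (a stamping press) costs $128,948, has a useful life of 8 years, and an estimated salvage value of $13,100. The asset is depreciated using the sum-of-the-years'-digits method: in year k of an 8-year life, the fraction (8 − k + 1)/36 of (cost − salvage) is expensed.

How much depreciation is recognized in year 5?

Depreciable base = $128,948 − $13,100 = $115,848.
Sum of the years' digits = 8+7+6+5+4+3+2+1 = 36.
Year 1: $115,848 × 8/36 = $25,744. Book value $103,204.
Year 2: $115,848 × 7/36 = $22,526. Book value $80,678.
Year 3: $115,848 × 6/36 = $19,308. Book value $61,370.
Year 4: $115,848 × 5/36 = $16,090. Book value $45,280.
Year 5: $115,848 × 4/36 = $12,872. Book value $32,408.

$12,872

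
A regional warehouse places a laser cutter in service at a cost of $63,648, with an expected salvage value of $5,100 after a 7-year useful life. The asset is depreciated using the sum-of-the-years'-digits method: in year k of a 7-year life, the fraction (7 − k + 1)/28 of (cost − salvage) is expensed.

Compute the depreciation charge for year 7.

Depreciable base = $63,648 − $5,100 = $58,548.
Sum of the years' digits = 7+6+5+4+3+2+1 = 28.
Year 1: $58,548 × 7/28 = $14,637. Book value $49,011.
Year 2: $58,548 × 6/28 = $12,546. Book value $36,465.
Year 3: $58,548 × 5/28 = $10,455. Book value $26,010.
Year 4: $58,548 × 4/28 = $8,364. Book value $17,646.
Year 5: $58,548 × 3/28 = $6,273. Book value $11,373.
Year 6: $58,548 × 2/28 = $4,182. Book value $7,191.
Year 7: $58,548 × 1/28 = $2,091. Book value $5,100.

$2,091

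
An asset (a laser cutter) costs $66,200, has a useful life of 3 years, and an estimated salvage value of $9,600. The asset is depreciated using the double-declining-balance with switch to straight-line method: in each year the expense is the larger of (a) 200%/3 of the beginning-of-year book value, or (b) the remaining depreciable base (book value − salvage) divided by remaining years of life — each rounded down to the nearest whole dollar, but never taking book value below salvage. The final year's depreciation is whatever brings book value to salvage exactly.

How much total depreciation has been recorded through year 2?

Depreciable base = $66,200 − $9,600 = $56,600.
Year 1: DB = ⌊$66,200 × 200%/3⌋ = $44,133; SL = ⌊$56,600/3⌋ = $18,866 → take DB $44,133. Book value $22,067.
Year 2: DB = ⌊$22,067 × 200%/3⌋ = $14,711; SL = ⌊$12,467/2⌋ = $6,233 → take DB $14,711, capped at $12,467. Book value $9,600.
Accumulated through year 2 = $66,200 − $9,600 = $56,600.

$56,600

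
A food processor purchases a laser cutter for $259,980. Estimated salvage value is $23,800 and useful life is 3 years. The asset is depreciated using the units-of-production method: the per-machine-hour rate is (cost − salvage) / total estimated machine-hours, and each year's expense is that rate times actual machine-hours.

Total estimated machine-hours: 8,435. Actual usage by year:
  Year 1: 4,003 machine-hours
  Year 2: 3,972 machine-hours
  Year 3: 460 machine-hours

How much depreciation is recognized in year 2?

$111,216

Depreciable base = $259,980 − $23,800 = $236,180.
Rate = $236,180 / 8,435 machine-hours = $28 per machine-hour.
Year 1: 4,003 × $28 = $112,084. Book value $147,896.
Year 2: 3,972 × $28 = $111,216. Book value $36,680.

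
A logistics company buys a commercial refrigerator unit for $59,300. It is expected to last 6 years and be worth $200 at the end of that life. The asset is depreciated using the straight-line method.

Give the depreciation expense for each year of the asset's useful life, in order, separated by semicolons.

Depreciable base = $59,300 − $200 = $59,100.
Annual expense = $59,100 / 6 = $9,850.
End of year 1: book value $49,450.
End of year 2: book value $39,600.
End of year 3: book value $29,750.
End of year 4: book value $19,900.
End of year 5: book value $10,050.
End of year 6: book value $200.

$9,850; $9,850; $9,850; $9,850; $9,850; $9,850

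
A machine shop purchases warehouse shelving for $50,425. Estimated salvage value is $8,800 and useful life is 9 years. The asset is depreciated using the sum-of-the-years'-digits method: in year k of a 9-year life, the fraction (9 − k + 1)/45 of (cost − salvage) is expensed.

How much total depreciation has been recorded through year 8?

Depreciable base = $50,425 − $8,800 = $41,625.
Sum of the years' digits = 9+8+7+6+5+4+3+2+1 = 45.
Year 1: $41,625 × 9/45 = $8,325. Book value $42,100.
Year 2: $41,625 × 8/45 = $7,400. Book value $34,700.
Year 3: $41,625 × 7/45 = $6,475. Book value $28,225.
Year 4: $41,625 × 6/45 = $5,550. Book value $22,675.
Year 5: $41,625 × 5/45 = $4,625. Book value $18,050.
Year 6: $41,625 × 4/45 = $3,700. Book value $14,350.
Year 7: $41,625 × 3/45 = $2,775. Book value $11,575.
Year 8: $41,625 × 2/45 = $1,850. Book value $9,725.
Accumulated through year 8 = $50,425 − $9,725 = $40,700.

$40,700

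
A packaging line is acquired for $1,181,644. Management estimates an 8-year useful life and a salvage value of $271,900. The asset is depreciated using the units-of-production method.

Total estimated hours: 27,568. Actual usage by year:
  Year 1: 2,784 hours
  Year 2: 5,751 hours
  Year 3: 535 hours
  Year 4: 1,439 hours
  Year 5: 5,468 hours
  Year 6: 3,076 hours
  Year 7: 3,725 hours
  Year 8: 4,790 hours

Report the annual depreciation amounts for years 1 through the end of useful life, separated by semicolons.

$91,872; $189,783; $17,655; $47,487; $180,444; $101,508; $122,925; $158,070

Depreciable base = $1,181,644 − $271,900 = $909,744.
Rate = $909,744 / 27,568 hours = $33 per hour.
Year 1: 2,784 × $33 = $91,872. Book value $1,089,772.
Year 2: 5,751 × $33 = $189,783. Book value $899,989.
Year 3: 535 × $33 = $17,655. Book value $882,334.
Year 4: 1,439 × $33 = $47,487. Book value $834,847.
Year 5: 5,468 × $33 = $180,444. Book value $654,403.
Year 6: 3,076 × $33 = $101,508. Book value $552,895.
Year 7: 3,725 × $33 = $122,925. Book value $429,970.
Year 8: 4,790 × $33 = $158,070. Book value $271,900.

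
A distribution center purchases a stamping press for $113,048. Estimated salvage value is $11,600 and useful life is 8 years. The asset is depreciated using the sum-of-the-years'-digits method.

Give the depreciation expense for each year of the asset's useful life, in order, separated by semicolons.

$22,544; $19,726; $16,908; $14,090; $11,272; $8,454; $5,636; $2,818

Depreciable base = $113,048 − $11,600 = $101,448.
Sum of the years' digits = 8+7+6+5+4+3+2+1 = 36.
Year 1: $101,448 × 8/36 = $22,544. Book value $90,504.
Year 2: $101,448 × 7/36 = $19,726. Book value $70,778.
Year 3: $101,448 × 6/36 = $16,908. Book value $53,870.
Year 4: $101,448 × 5/36 = $14,090. Book value $39,780.
Year 5: $101,448 × 4/36 = $11,272. Book value $28,508.
Year 6: $101,448 × 3/36 = $8,454. Book value $20,054.
Year 7: $101,448 × 2/36 = $5,636. Book value $14,418.
Year 8: $101,448 × 1/36 = $2,818. Book value $11,600.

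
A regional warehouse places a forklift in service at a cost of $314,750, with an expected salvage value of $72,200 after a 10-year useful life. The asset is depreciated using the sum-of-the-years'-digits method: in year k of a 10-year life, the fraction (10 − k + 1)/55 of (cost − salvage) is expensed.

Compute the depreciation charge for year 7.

$17,640

Depreciable base = $314,750 − $72,200 = $242,550.
Sum of the years' digits = 10+9+8+7+6+5+4+3+2+1 = 55.
Year 1: $242,550 × 10/55 = $44,100. Book value $270,650.
Year 2: $242,550 × 9/55 = $39,690. Book value $230,960.
Year 3: $242,550 × 8/55 = $35,280. Book value $195,680.
Year 4: $242,550 × 7/55 = $30,870. Book value $164,810.
Year 5: $242,550 × 6/55 = $26,460. Book value $138,350.
Year 6: $242,550 × 5/55 = $22,050. Book value $116,300.
Year 7: $242,550 × 4/55 = $17,640. Book value $98,660.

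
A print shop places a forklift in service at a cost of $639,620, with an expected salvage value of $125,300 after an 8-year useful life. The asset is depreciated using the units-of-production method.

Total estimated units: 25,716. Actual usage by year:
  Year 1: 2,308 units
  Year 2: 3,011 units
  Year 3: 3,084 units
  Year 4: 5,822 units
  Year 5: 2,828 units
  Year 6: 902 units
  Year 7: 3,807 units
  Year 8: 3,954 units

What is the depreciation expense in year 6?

Depreciable base = $639,620 − $125,300 = $514,320.
Rate = $514,320 / 25,716 units = $20 per unit.
Year 1: 2,308 × $20 = $46,160. Book value $593,460.
Year 2: 3,011 × $20 = $60,220. Book value $533,240.
Year 3: 3,084 × $20 = $61,680. Book value $471,560.
Year 4: 5,822 × $20 = $116,440. Book value $355,120.
Year 5: 2,828 × $20 = $56,560. Book value $298,560.
Year 6: 902 × $20 = $18,040. Book value $280,520.

$18,040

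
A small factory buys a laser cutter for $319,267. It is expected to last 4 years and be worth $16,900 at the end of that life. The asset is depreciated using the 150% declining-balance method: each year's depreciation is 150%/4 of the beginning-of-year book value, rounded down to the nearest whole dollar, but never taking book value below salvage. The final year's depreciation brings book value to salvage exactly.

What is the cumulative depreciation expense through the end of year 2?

$194,553

Depreciable base = $319,267 − $16,900 = $302,367.
Year 1: ⌊$319,267 × 150%/4⌋ = $119,725. Book value $199,542.
Year 2: ⌊$199,542 × 150%/4⌋ = $74,828. Book value $124,714.
Accumulated through year 2 = $319,267 − $124,714 = $194,553.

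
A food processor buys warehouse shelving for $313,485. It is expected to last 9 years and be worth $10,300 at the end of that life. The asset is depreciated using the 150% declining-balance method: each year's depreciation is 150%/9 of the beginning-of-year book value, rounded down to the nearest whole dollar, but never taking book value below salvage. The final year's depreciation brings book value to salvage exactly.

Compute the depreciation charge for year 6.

$20,997

Depreciable base = $313,485 − $10,300 = $303,185.
Year 1: ⌊$313,485 × 150%/9⌋ = $52,247. Book value $261,238.
Year 2: ⌊$261,238 × 150%/9⌋ = $43,539. Book value $217,699.
Year 3: ⌊$217,699 × 150%/9⌋ = $36,283. Book value $181,416.
Year 4: ⌊$181,416 × 150%/9⌋ = $30,236. Book value $151,180.
Year 5: ⌊$151,180 × 150%/9⌋ = $25,196. Book value $125,984.
Year 6: ⌊$125,984 × 150%/9⌋ = $20,997. Book value $104,987.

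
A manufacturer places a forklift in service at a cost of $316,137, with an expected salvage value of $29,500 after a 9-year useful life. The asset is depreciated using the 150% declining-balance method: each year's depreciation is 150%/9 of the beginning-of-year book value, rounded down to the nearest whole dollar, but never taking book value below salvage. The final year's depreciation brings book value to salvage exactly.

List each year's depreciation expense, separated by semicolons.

$52,689; $43,908; $36,590; $30,491; $25,409; $21,175; $17,645; $14,705; $44,025

Depreciable base = $316,137 − $29,500 = $286,637.
Year 1: ⌊$316,137 × 150%/9⌋ = $52,689. Book value $263,448.
Year 2: ⌊$263,448 × 150%/9⌋ = $43,908. Book value $219,540.
Year 3: ⌊$219,540 × 150%/9⌋ = $36,590. Book value $182,950.
Year 4: ⌊$182,950 × 150%/9⌋ = $30,491. Book value $152,459.
Year 5: ⌊$152,459 × 150%/9⌋ = $25,409. Book value $127,050.
Year 6: ⌊$127,050 × 150%/9⌋ = $21,175. Book value $105,875.
Year 7: ⌊$105,875 × 150%/9⌋ = $17,645. Book value $88,230.
Year 8: ⌊$88,230 × 150%/9⌋ = $14,705. Book value $73,525.
Year 9 (final): $73,525 − $29,500 = $44,025. Book value $29,500.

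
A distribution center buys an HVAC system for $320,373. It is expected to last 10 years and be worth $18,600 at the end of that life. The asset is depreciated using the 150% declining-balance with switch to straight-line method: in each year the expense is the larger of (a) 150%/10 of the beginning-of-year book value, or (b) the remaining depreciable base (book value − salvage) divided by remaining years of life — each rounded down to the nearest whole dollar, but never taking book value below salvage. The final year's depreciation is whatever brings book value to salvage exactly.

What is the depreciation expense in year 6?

$24,710

Depreciable base = $320,373 − $18,600 = $301,773.
Year 1: DB = ⌊$320,373 × 150%/10⌋ = $48,055; SL = ⌊$301,773/10⌋ = $30,177 → take DB $48,055. Book value $272,318.
Year 2: DB = ⌊$272,318 × 150%/10⌋ = $40,847; SL = ⌊$253,718/9⌋ = $28,190 → take DB $40,847. Book value $231,471.
Year 3: DB = ⌊$231,471 × 150%/10⌋ = $34,720; SL = ⌊$212,871/8⌋ = $26,608 → take DB $34,720. Book value $196,751.
Year 4: DB = ⌊$196,751 × 150%/10⌋ = $29,512; SL = ⌊$178,151/7⌋ = $25,450 → take DB $29,512. Book value $167,239.
Year 5: DB = ⌊$167,239 × 150%/10⌋ = $25,085; SL = ⌊$148,639/6⌋ = $24,773 → take DB $25,085. Book value $142,154.
Year 6: DB = ⌊$142,154 × 150%/10⌋ = $21,323; SL = ⌊$123,554/5⌋ = $24,710 → take SL $24,710. Book value $117,444.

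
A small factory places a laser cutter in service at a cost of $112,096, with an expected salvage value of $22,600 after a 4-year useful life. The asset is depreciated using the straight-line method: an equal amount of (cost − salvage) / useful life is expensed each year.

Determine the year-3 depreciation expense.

$22,374

Depreciable base = $112,096 − $22,600 = $89,496.
Annual expense = $89,496 / 4 = $22,374.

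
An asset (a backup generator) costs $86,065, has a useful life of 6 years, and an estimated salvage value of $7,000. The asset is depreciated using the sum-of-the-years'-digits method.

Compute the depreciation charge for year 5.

Depreciable base = $86,065 − $7,000 = $79,065.
Sum of the years' digits = 6+5+4+3+2+1 = 21.
Year 1: $79,065 × 6/21 = $22,590. Book value $63,475.
Year 2: $79,065 × 5/21 = $18,825. Book value $44,650.
Year 3: $79,065 × 4/21 = $15,060. Book value $29,590.
Year 4: $79,065 × 3/21 = $11,295. Book value $18,295.
Year 5: $79,065 × 2/21 = $7,530. Book value $10,765.

$7,530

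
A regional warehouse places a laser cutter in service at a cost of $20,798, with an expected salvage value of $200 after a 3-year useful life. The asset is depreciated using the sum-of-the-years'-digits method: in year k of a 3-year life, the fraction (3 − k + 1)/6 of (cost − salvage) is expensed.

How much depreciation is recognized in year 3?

Depreciable base = $20,798 − $200 = $20,598.
Sum of the years' digits = 3+2+1 = 6.
Year 1: $20,598 × 3/6 = $10,299. Book value $10,499.
Year 2: $20,598 × 2/6 = $6,866. Book value $3,633.
Year 3: $20,598 × 1/6 = $3,433. Book value $200.

$3,433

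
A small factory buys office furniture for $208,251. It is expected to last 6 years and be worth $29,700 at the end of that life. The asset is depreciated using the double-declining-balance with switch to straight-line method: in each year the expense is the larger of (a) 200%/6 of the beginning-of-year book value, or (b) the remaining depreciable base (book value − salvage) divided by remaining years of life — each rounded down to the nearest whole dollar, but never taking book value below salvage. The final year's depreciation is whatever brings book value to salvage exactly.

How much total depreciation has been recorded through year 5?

Depreciable base = $208,251 − $29,700 = $178,551.
Year 1: DB = ⌊$208,251 × 200%/6⌋ = $69,417; SL = ⌊$178,551/6⌋ = $29,758 → take DB $69,417. Book value $138,834.
Year 2: DB = ⌊$138,834 × 200%/6⌋ = $46,278; SL = ⌊$109,134/5⌋ = $21,826 → take DB $46,278. Book value $92,556.
Year 3: DB = ⌊$92,556 × 200%/6⌋ = $30,852; SL = ⌊$62,856/4⌋ = $15,714 → take DB $30,852. Book value $61,704.
Year 4: DB = ⌊$61,704 × 200%/6⌋ = $20,568; SL = ⌊$32,004/3⌋ = $10,668 → take DB $20,568. Book value $41,136.
Year 5: DB = ⌊$41,136 × 200%/6⌋ = $13,712; SL = ⌊$11,436/2⌋ = $5,718 → take DB $13,712, capped at $11,436. Book value $29,700.
Accumulated through year 5 = $208,251 − $29,700 = $178,551.

$178,551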